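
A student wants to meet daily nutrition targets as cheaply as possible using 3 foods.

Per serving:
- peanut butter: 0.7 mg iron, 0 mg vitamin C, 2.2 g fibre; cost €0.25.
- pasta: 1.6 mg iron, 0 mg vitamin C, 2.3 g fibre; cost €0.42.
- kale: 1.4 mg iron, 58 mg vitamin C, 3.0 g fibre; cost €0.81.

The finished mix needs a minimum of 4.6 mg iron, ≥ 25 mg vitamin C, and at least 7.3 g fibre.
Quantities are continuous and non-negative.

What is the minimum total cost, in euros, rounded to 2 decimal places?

€1.41

Treat it as an LP. Let x1 = servings of peanut butter, x2 = servings of pasta, x3 = servings of kale.
Minimise 0.25x1 + 0.42x2 + 0.81x3 subject to:
  0.7x1 + 1.6x2 + 1.4x3 ≥ 4.6   (iron)
  58x3 ≥ 25   (vitamin C)
  2.2x1 + 2.3x2 + 3x3 ≥ 7.3   (fibre)
  x1, x2, x3 ≥ 0.
All 3 inputs are positive at the optimum. Binding constraints: iron, vitamin C, fibre.
So peanut butter = 0.2194 servings, pasta = 2.402 servings, kale = 0.431 servings.
Cost = 0.25·0.2194 + 0.42·2.402 + 0.81·0.431 = 1.4128.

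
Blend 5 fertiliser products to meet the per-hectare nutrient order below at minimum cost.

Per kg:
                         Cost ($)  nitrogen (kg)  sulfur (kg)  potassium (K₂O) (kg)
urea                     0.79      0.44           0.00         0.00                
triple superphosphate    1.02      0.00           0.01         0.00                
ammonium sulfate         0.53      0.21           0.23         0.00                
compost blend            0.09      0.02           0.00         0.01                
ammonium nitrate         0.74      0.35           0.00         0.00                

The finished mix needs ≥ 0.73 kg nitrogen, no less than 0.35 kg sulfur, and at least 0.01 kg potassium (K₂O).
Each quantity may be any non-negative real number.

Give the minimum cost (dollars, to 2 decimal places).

This is a linear program. Let x1 = kg of urea, x2 = kg of triple superphosphate, x3 = kg of ammonium sulfate, x4 = kg of compost blend, x5 = kg of ammonium nitrate.
min 0.79x1 + 1.02x2 + 0.53x3 + 0.09x4 + 0.74x5 with:
  0.44x1 + 0.21x3 + 0.02x4 + 0.35x5 ≥ 0.73   (nitrogen)
  0.01x2 + 0.23x3 ≥ 0.35   (sulfur)
  0.01x4 ≥ 0.01   (potassium (K₂O))
  x1, x2, x3, x4, x5 ≥ 0.
The optimal basis is {urea, ammonium sulfate, compost blend}; triple superphosphate, ammonium nitrate drop out. Binding constraints: nitrogen, sulfur, potassium (K₂O).
Optimal quantities: urea = 0.8874 kg, ammonium sulfate = 1.522 kg, compost blend = 1 kg.
Hence cost = 0.79·0.8874 + 0.53·1.522 + 0.09·1 = $1.5977.

$1.60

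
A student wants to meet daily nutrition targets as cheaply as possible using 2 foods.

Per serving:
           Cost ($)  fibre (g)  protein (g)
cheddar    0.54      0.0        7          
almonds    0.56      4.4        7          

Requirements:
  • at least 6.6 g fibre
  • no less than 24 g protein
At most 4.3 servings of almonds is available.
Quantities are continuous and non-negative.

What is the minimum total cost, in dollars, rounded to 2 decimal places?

$1.88

Let x1 = servings of cheddar, x2 = servings of almonds.
min 0.54x1 + 0.56x2 subject to:
  4.4x2 ≥ 6.6   (fibre)
  7x1 + 7x2 ≥ 24   (protein)
  x2 ≤ 4.3
  x1, x2 ≥ 0.
Both inputs are positive at the optimum. The fibre and protein requirements are met with equality.
Optimal quantities: cheddar = 1.929 servings, almonds = 1.5 servings.
Objective = 0.54·1.929 + 0.56·1.5 = 1.8817.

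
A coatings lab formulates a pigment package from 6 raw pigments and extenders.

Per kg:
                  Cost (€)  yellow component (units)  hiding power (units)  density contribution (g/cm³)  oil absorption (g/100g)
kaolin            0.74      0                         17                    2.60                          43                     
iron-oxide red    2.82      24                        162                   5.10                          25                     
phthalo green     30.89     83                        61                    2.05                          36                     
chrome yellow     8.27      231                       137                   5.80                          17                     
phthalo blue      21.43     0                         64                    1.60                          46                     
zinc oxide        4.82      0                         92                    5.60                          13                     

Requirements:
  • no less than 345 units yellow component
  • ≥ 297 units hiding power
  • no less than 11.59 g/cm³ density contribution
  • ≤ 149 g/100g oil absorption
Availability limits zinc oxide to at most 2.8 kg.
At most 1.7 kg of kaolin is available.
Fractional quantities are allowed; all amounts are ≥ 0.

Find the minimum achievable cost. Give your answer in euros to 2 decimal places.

This is a linear program. Let x1 = kg of kaolin, x2 = kg of iron-oxide red, x3 = kg of phthalo green, x4 = kg of chrome yellow, x5 = kg of phthalo blue, x6 = kg of zinc oxide.
min 0.74x1 + 2.82x2 + 30.89x3 + 8.27x4 + 21.43x5 + 4.82x6 s.t.:
  24x2 + 83x3 + 231x4 ≥ 345   (yellow component)
  17x1 + 162x2 + 61x3 + 137x4 + 64x5 + 92x6 ≥ 297   (hiding power)
  2.6x1 + 5.1x2 + 2.05x3 + 5.8x4 + 1.6x5 + 5.6x6 ≥ 11.59   (density contribution)
  43x1 + 25x2 + 36x3 + 17x4 + 46x5 + 13x6 ≤ 149   (oil absorption)
  x6 ≤ 2.8
  x1 ≤ 1.7
  x1, x2, x3, x4, x5, x6 ≥ 0.
The cheapest feasible vertex uses only kaolin, iron-oxide red, chrome yellow; phthalo green, phthalo blue, zinc oxide are not used. Binding constraints: yellow component, hiding power, density contribution.
So kaolin = 0.055555 kg, iron-oxide red = 0.61885 kg, chrome yellow = 1.4292 kg.
Objective = 0.74·0.055555 + 2.82·0.61885 + 8.27·1.4292 = 13.6058.

€13.61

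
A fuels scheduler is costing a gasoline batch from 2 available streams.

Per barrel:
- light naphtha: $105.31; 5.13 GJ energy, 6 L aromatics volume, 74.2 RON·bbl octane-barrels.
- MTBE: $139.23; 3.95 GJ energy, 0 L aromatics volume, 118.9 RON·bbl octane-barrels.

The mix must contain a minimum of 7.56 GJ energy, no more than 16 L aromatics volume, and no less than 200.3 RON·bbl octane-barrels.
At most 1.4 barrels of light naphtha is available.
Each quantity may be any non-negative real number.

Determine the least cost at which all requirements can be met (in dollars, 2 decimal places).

This is a linear program. Let x1 = barrels of light naphtha, x2 = barrels of MTBE.
min 105.31x1 + 139.23x2 s.t.:
  5.13x1 + 3.95x2 ≥ 7.56   (energy)
  6x1 ≤ 16   (aromatics volume)
  74.2x1 + 118.9x2 ≥ 200.3   (octane-barrels)
  x1 ≤ 1.4
  x1, x2 ≥ 0.
Both inputs are positive at the optimum. The energy and octane-barrels requirements are met with equality.
Optimal quantities: light naphtha = 0.33989 barrels, MTBE = 1.4725 barrels.
Total cost: 105.31·0.33989 + 139.23·1.4725 = 240.8100.

$240.81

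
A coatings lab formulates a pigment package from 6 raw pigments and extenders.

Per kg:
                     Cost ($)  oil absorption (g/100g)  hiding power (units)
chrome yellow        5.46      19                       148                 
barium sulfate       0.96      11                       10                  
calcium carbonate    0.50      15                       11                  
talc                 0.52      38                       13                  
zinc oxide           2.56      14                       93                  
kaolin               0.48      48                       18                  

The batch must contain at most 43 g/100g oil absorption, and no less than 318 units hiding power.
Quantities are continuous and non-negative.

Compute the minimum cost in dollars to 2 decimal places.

$10.81

Let x1 = kg of chrome yellow, x2 = kg of barium sulfate, x3 = kg of calcium carbonate, x4 = kg of talc, x5 = kg of zinc oxide, x6 = kg of kaolin.
Minimize 5.46x1 + 0.96x2 + 0.5x3 + 0.52x4 + 2.56x5 + 0.48x6 subject to:
  19x1 + 11x2 + 15x3 + 38x4 + 14x5 + 48x6 ≤ 43   (oil absorption)
  148x1 + 10x2 + 11x3 + 13x4 + 93x5 + 18x6 ≥ 318   (hiding power)
  x1, x2, x3, x4, x5, x6 ≥ 0.
The minimum-cost mix takes nothing from barium sulfate, calcium carbonate, talc, kaolin — only chrome yellow, zinc oxide. The oil absorption and hiding power requirements are met with equality.
So chrome yellow = 1.485 kg, zinc oxide = 1.056 kg.
Objective = 5.46·1.485 + 2.56·1.056 = 10.8115.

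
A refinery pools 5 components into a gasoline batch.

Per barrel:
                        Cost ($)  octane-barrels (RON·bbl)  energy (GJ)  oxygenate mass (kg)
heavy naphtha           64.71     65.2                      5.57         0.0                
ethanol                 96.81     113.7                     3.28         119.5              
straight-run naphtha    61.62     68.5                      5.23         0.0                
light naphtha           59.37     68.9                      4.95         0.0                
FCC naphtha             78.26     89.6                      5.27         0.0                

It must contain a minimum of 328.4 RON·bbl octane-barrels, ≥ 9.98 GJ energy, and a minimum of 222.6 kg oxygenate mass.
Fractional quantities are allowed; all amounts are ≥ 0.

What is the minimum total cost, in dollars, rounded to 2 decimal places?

Treat it as an LP. Let x1 = barrels of heavy naphtha, x2 = barrels of ethanol, x3 = barrels of straight-run naphtha, x4 = barrels of light naphtha, x5 = barrels of FCC naphtha.
Minimise 64.71x1 + 96.81x2 + 61.62x3 + 59.37x4 + 78.26x5 with:
  65.2x1 + 113.7x2 + 68.5x3 + 68.9x4 + 89.6x5 ≥ 328.4   (octane-barrels)
  5.57x1 + 3.28x2 + 5.23x3 + 4.95x4 + 5.27x5 ≥ 9.98   (energy)
  119.5x2 ≥ 222.6   (oxygenate mass)
  x1, x2, x3, x4, x5 ≥ 0.
At the optimum only ethanol, light naphtha are positive (heavy naphtha, straight-run naphtha, FCC naphtha = 0). The octane-barrels and energy requirements are met with equality.
Solving gives x2 = 2.78472, x4 = 0.170933.
Cost = 96.81·2.78472 + 59.37·0.170933 = 279.7370.

$279.74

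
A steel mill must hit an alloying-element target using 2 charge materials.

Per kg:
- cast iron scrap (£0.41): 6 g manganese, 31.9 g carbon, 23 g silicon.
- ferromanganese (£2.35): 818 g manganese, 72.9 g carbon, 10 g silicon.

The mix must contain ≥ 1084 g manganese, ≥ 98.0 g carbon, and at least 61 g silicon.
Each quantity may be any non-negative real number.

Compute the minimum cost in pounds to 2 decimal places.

£3.93

Treat it as an LP. Let x1 = kg of cast iron scrap, x2 = kg of ferromanganese.
min 0.41x1 + 2.35x2 subject to:
  6x1 + 818x2 ≥ 1084   (manganese)
  31.9x1 + 72.9x2 ≥ 98   (carbon)
  23x1 + 10x2 ≥ 61   (silicon)
  x1, x2 ≥ 0.
Both inputs are positive at the optimum. Binding constraints: manganese and silicon.
Optimal quantities: cast iron scrap = 2.083 kg, ferromanganese = 1.31 kg.
Cost = 0.41·2.083 + 2.35·1.31 = 3.9325.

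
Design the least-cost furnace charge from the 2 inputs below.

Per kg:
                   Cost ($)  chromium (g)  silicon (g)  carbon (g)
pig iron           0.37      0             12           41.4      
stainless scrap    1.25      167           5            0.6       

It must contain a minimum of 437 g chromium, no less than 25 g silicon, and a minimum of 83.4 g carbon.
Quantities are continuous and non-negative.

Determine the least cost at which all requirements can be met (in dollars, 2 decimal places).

Set it up as a linear program. Let x1 = kg of pig iron, x2 = kg of stainless scrap.
min 0.37x1 + 1.25x2 with:
  167x2 ≥ 437   (chromium)
  12x1 + 5x2 ≥ 25   (silicon)
  41.4x1 + 0.6x2 ≥ 83.4   (carbon)
  x1, x2 ≥ 0.
Both inputs are positive at the optimum. There the chromium and carbon constraints are tight.
Solving gives x1 = 1.977, x2 = 2.617.
Objective = 0.37·1.977 + 1.25·2.617 = 4.0027.

$4.00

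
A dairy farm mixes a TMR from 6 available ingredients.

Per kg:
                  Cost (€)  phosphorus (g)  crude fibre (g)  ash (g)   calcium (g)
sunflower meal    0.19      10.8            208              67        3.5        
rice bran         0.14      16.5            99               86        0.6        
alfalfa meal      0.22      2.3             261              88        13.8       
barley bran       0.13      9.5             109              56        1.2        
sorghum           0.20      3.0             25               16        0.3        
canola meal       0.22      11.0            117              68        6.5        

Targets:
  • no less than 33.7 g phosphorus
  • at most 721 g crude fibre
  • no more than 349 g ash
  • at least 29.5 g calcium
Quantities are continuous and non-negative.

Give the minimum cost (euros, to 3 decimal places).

Let x1 = kg of sunflower meal, x2 = kg of rice bran, x3 = kg of alfalfa meal, x4 = kg of barley bran, x5 = kg of sorghum, x6 = kg of canola meal.
Minimize 0.19x1 + 0.14x2 + 0.22x3 + 0.13x4 + 0.2x5 + 0.22x6 with:
  10.8x1 + 16.5x2 + 2.3x3 + 9.5x4 + 3x5 + 11x6 ≥ 33.7   (phosphorus)
  208x1 + 99x2 + 261x3 + 109x4 + 25x5 + 117x6 ≤ 721   (crude fibre)
  67x1 + 86x2 + 88x3 + 56x4 + 16x5 + 68x6 ≤ 349   (ash)
  3.5x1 + 0.6x2 + 13.8x3 + 1.2x4 + 0.3x5 + 6.5x6 ≥ 29.5   (calcium)
  x1, x2, x3, x4, x5, x6 ≥ 0.
The minimum-cost mix takes nothing from sunflower meal, barley bran, sorghum, canola meal — only rice bran, alfalfa meal. The phosphorus and calcium requirements are met with equality.
That vertex is x2 = 1.755, x3 = 2.061.
Objective = 0.14·1.755 + 0.22·2.061 = 0.69912.

€0.699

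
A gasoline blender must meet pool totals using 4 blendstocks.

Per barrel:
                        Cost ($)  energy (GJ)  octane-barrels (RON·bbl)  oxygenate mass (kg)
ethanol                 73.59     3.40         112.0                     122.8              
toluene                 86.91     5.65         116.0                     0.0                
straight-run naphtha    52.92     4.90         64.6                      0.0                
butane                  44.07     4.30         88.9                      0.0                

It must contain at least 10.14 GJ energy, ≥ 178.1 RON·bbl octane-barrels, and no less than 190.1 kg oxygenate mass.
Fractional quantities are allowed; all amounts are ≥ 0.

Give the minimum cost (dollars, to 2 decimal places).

Let x1 = barrels of ethanol, x2 = barrels of toluene, x3 = barrels of straight-run naphtha, x4 = barrels of butane.
Minimize 73.59x1 + 86.91x2 + 52.92x3 + 44.07x4 s.t.:
  3.4x1 + 5.65x2 + 4.9x3 + 4.3x4 ≥ 10.14   (energy)
  112x1 + 116x2 + 64.6x3 + 88.9x4 ≥ 178.1   (octane-barrels)
  122.8x1 ≥ 190.1   (oxygenate mass)
  x1, x2, x3, x4 ≥ 0.
The optimal basis is {ethanol, butane}; toluene, straight-run naphtha drop out. The energy and oxygenate mass requirements are met with equality.
That vertex is x1 = 1.548, x4 = 1.1341.
Cost = 73.59·1.548 + 44.07·1.1341 = 163.8971.

$163.90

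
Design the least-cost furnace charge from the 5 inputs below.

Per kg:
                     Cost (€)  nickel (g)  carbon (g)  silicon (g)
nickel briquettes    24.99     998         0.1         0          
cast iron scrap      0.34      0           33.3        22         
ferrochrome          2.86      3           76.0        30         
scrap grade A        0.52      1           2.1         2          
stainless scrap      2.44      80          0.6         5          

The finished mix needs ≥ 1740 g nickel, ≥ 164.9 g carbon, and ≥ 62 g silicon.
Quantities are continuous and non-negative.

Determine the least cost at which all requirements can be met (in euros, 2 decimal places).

Treat it as an LP. Let x1 = kg of nickel briquettes, x2 = kg of cast iron scrap, x3 = kg of ferrochrome, x4 = kg of scrap grade A, x5 = kg of stainless scrap.
Minimise 24.99x1 + 0.34x2 + 2.86x3 + 0.52x4 + 2.44x5 s.t.:
  998x1 + 3x3 + 1x4 + 80x5 ≥ 1740   (nickel)
  0.1x1 + 33.3x2 + 76x3 + 2.1x4 + 0.6x5 ≥ 164.9   (carbon)
  22x2 + 30x3 + 2x4 + 5x5 ≥ 62   (silicon)
  x1, x2, x3, x4, x5 ≥ 0.
The cheapest feasible vertex uses only nickel briquettes, cast iron scrap; ferrochrome, scrap grade A, stainless scrap are not used. The nickel and carbon requirements are met with equality.
So nickel briquettes = 1.7435 kg, cast iron scrap = 4.9467 kg.
Cost = 24.99·1.7435 + 0.34·4.9467 = 45.2519.

€45.25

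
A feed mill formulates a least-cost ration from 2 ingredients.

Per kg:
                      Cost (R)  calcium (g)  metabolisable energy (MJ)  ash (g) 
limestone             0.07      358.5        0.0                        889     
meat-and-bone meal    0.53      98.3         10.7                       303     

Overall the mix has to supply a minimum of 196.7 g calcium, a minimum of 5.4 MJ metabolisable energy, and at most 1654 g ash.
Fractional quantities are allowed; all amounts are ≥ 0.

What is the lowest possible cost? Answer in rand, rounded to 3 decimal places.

Let x1 = kg of limestone, x2 = kg of meat-and-bone meal.
Minimise 0.07x1 + 0.53x2 s.t.:
  358.5x1 + 98.3x2 ≥ 196.7   (calcium)
  10.7x2 ≥ 5.4   (metabolisable energy)
  889x1 + 303x2 ≤ 1654   (ash)
  x1, x2 ≥ 0.
Both inputs are positive at the optimum. Binding constraints: calcium and metabolisable energy.
Solving gives x1 = 0.4103, x2 = 0.5047.
Objective = 0.07·0.4103 + 0.53·0.5047 = 0.29621.

R0.296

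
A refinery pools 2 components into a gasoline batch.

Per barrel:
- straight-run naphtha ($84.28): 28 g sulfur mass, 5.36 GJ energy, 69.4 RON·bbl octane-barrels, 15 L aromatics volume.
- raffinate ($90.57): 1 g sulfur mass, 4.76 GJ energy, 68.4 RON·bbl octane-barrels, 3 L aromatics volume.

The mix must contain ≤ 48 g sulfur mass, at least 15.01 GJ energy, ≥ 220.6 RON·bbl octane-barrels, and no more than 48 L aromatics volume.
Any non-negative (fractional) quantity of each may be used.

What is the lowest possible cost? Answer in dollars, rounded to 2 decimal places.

$279.47

Treat it as an LP. Let x1 = barrels of straight-run naphtha, x2 = barrels of raffinate.
min 84.28x1 + 90.57x2 with:
  28x1 + 1x2 ≤ 48   (sulfur mass)
  5.36x1 + 4.76x2 ≥ 15.01   (energy)
  69.4x1 + 68.4x2 ≥ 220.6   (octane-barrels)
  15x1 + 3x2 ≤ 48   (aromatics volume)
  x1, x2 ≥ 0.
Both inputs are positive at the optimum. There the sulfur mass and octane-barrels constraints are tight.
Optimal quantities: straight-run naphtha = 1.6592 barrels, raffinate = 1.5417 barrels.
Total cost: 84.28·1.6592 + 90.57·1.5417 = 279.4691.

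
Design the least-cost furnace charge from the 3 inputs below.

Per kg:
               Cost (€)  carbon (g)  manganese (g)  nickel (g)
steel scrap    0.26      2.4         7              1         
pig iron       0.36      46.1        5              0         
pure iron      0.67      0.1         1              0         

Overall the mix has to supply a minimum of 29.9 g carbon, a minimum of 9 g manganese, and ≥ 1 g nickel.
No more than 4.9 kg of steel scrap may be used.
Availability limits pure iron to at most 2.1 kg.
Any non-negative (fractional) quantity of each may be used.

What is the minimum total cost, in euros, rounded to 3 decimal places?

Let x1 = kg of steel scrap, x2 = kg of pig iron, x3 = kg of pure iron.
min 0.26x1 + 0.36x2 + 0.67x3 s.t.:
  2.4x1 + 46.1x2 + 0.1x3 ≥ 29.9   (carbon)
  7x1 + 5x2 + 1x3 ≥ 9   (manganese)
  1x1 ≥ 1   (nickel)
  x1 ≤ 4.9
  x3 ≤ 2.1
  x1, x2, x3 ≥ 0.
The optimal basis is {steel scrap, pig iron}; pure iron drops out. There the carbon and nickel constraints are tight.
Optimal quantities: steel scrap = 1 kg, pig iron = 0.5965 kg.
Hence cost = 0.26·1 + 0.36·0.5965 = €0.47474.

€0.475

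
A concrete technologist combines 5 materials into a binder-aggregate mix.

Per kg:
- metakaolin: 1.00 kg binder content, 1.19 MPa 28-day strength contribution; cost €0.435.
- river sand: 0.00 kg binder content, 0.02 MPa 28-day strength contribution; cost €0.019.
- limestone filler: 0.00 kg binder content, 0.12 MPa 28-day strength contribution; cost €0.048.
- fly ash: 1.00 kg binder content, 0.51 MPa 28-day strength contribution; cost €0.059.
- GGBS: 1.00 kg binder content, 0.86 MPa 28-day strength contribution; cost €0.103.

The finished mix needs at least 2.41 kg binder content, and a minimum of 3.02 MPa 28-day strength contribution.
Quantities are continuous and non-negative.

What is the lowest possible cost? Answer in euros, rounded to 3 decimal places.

Let x1 = kg of metakaolin, x2 = kg of river sand, x3 = kg of limestone filler, x4 = kg of fly ash, x5 = kg of GGBS.
Minimise 0.435x1 + 0.019x2 + 0.048x3 + 0.059x4 + 0.103x5 subject to:
  1x1 + 1x4 + 1x5 ≥ 2.41   (binder content)
  1.19x1 + 0.02x2 + 0.12x3 + 0.51x4 + 0.86x5 ≥ 3.02   (28-day strength contribution)
  x1, x2, x3, x4, x5 ≥ 0.
At the optimum only fly ash is positive (metakaolin, river sand, limestone filler, GGBS = 0). There the 28-day strength contribution constraint is tight.
That vertex is x4 = 5.922.
Objective = 0.059·5.922 = 0.34940.

€0.349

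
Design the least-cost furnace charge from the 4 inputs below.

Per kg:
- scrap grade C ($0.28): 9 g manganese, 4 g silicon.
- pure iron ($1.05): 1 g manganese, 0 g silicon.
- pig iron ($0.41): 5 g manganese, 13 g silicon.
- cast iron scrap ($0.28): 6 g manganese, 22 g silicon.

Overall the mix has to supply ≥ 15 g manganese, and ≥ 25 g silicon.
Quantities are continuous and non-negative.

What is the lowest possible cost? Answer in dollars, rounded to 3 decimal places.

Set it up as a linear program. Let x1 = kg of scrap grade C, x2 = kg of pure iron, x3 = kg of pig iron, x4 = kg of cast iron scrap.
Minimize 0.28x1 + 1.05x2 + 0.41x3 + 0.28x4 s.t.:
  9x1 + 1x2 + 5x3 + 6x4 ≥ 15   (manganese)
  4x1 + 13x3 + 22x4 ≥ 25   (silicon)
  x1, x2, x3, x4 ≥ 0.
At the optimum only scrap grade C, cast iron scrap are positive (pure iron, pig iron = 0). The manganese and silicon requirements are met with equality.
Optimal quantities: scrap grade C = 1.034 kg, cast iron scrap = 0.9483 kg.
Objective = 0.28·1.034 + 0.28·0.9483 = 0.55504.

$0.555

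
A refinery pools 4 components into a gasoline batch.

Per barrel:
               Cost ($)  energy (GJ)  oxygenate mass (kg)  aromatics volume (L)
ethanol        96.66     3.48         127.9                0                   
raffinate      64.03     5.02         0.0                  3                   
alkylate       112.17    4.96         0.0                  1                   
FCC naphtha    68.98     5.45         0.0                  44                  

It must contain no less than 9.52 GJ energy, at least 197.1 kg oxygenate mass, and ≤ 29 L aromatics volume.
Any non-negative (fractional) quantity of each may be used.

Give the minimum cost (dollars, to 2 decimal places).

Let x1 = barrels of ethanol, x2 = barrels of raffinate, x3 = barrels of alkylate, x4 = barrels of FCC naphtha.
Minimize 96.66x1 + 64.03x2 + 112.17x3 + 68.98x4 s.t.:
  3.48x1 + 5.02x2 + 4.96x3 + 5.45x4 ≥ 9.52   (energy)
  127.9x1 ≥ 197.1   (oxygenate mass)
  3x2 + 1x3 + 44x4 ≤ 29   (aromatics volume)
  x1, x2, x3, x4 ≥ 0.
The optimal basis is {ethanol, raffinate, FCC naphtha}; alkylate drops out. The energy, oxygenate mass, aromatics volume requirements are met with equality.
Solving gives x1 = 1.541, x2 = 0.1216, x4 = 0.6508.
Cost = 96.66·1.541 + 64.03·0.1216 + 68.98·0.6508 = 201.6313.

$201.63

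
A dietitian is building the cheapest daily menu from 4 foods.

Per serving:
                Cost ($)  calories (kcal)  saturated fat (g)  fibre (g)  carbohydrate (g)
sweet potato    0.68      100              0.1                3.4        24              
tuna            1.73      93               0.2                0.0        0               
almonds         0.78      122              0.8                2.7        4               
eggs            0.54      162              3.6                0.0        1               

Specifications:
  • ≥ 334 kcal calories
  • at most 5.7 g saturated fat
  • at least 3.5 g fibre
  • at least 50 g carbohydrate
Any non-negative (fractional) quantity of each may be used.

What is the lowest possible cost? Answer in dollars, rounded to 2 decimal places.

$1.82

Let x1 = servings of sweet potato, x2 = servings of tuna, x3 = servings of almonds, x4 = servings of eggs.
min 0.68x1 + 1.73x2 + 0.78x3 + 0.54x4 with:
  100x1 + 93x2 + 122x3 + 162x4 ≥ 334   (calories)
  0.1x1 + 0.2x2 + 0.8x3 + 3.6x4 ≤ 5.7   (saturated fat)
  3.4x1 + 2.7x3 ≥ 3.5   (fibre)
  24x1 + 4x3 + 1x4 ≥ 50   (carbohydrate)
  x1, x2, x3, x4 ≥ 0.
The minimum-cost mix takes nothing from tuna, almonds — only sweet potato, eggs. Binding constraints: calories and carbohydrate.
Optimal quantities: sweet potato = 2.05 servings, eggs = 0.7962 servings.
Objective = 0.68·2.05 + 0.54·0.7962 = 1.8239.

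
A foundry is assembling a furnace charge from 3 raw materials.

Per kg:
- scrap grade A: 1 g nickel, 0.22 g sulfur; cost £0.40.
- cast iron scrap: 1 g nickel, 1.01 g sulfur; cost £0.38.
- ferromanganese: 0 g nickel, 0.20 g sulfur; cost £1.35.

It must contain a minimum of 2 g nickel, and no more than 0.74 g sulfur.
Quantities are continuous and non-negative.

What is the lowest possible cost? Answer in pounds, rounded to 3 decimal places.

This is a linear program. Let x1 = kg of scrap grade A, x2 = kg of cast iron scrap, x3 = kg of ferromanganese.
Minimize 0.4x1 + 0.38x2 + 1.35x3 subject to:
  1x1 + 1x2 ≥ 2   (nickel)
  0.22x1 + 1.01x2 + 0.2x3 ≤ 0.74   (sulfur)
  x1, x2, x3 ≥ 0.
The minimum-cost mix takes nothing from ferromanganese — only scrap grade A, cast iron scrap. Binding constraints: nickel and sulfur.
Optimal quantities: scrap grade A = 1.62 kg, cast iron scrap = 0.3797 kg.
Cost = 0.4·1.62 + 0.38·0.3797 = 0.79229.

£0.792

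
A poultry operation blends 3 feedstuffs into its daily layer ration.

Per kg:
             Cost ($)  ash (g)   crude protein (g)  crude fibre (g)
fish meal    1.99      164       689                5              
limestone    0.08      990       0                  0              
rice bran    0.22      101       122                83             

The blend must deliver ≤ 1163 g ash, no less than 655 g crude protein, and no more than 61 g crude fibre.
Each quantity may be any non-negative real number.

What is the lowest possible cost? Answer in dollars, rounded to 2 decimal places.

$1.80

Let x1 = kg of fish meal, x2 = kg of limestone, x3 = kg of rice bran.
min 1.99x1 + 0.08x2 + 0.22x3 s.t.:
  164x1 + 990x2 + 101x3 ≤ 1163   (ash)
  689x1 + 122x3 ≥ 655   (crude protein)
  5x1 + 83x3 ≤ 61   (crude fibre)
  x1, x2, x3 ≥ 0.
The cheapest feasible vertex uses only fish meal, rice bran; limestone is not used. There the crude protein and crude fibre constraints are tight.
So fish meal = 0.8294 kg, rice bran = 0.685 kg.
Cost = 1.99·0.8294 + 0.22·0.685 = 1.8012.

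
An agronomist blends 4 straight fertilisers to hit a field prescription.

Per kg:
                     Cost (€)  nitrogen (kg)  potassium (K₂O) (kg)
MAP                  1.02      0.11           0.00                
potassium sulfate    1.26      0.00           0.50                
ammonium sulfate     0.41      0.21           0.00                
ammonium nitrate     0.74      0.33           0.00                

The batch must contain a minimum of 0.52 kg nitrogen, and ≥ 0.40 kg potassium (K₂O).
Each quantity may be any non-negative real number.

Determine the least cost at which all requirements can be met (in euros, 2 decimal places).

Let x1 = kg of MAP, x2 = kg of potassium sulfate, x3 = kg of ammonium sulfate, x4 = kg of ammonium nitrate.
Minimize 1.02x1 + 1.26x2 + 0.41x3 + 0.74x4 subject to:
  0.11x1 + 0.21x3 + 0.33x4 ≥ 0.52   (nitrogen)
  0.5x2 ≥ 0.4   (potassium (K₂O))
  x1, x2, x3, x4 ≥ 0.
The minimum-cost mix takes nothing from MAP, ammonium nitrate — only potassium sulfate, ammonium sulfate. Binding constraints: nitrogen and potassium (K₂O).
That vertex is x2 = 0.8, x3 = 2.476.
Cost = 1.26·0.8 + 0.41·2.476 = 2.0232.

€2.02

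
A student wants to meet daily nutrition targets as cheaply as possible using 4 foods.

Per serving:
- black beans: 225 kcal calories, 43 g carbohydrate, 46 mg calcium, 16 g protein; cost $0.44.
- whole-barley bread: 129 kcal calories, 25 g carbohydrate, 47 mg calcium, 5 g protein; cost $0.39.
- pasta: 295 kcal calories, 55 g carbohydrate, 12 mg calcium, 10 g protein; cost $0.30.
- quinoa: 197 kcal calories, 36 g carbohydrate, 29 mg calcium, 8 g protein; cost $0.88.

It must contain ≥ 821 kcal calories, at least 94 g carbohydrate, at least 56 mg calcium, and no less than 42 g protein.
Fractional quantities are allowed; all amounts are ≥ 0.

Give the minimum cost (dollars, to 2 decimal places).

Let x1 = servings of black beans, x2 = servings of whole-barley bread, x3 = servings of pasta, x4 = servings of quinoa.
min 0.44x1 + 0.39x2 + 0.3x3 + 0.88x4 subject to:
  225x1 + 129x2 + 295x3 + 197x4 ≥ 821   (calories)
  43x1 + 25x2 + 55x3 + 36x4 ≥ 94   (carbohydrate)
  46x1 + 47x2 + 12x3 + 29x4 ≥ 56   (calcium)
  16x1 + 5x2 + 10x3 + 8x4 ≥ 42   (protein)
  x1, x2, x3, x4 ≥ 0.
The cheapest feasible vertex uses only black beans, pasta; whole-barley bread, quinoa are not used. Binding constraints: calories and protein.
Optimal quantities: black beans = 1.692 servings, pasta = 1.492 servings.
Hence cost = 0.44·1.692 + 0.3·1.492 = $1.1921.

$1.19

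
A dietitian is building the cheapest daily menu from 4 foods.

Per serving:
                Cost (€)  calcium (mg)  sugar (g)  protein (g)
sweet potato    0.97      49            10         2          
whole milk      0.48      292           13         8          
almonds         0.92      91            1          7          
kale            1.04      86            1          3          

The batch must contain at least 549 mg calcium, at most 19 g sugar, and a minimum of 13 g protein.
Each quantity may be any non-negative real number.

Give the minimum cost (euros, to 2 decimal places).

This is a linear program. Let x1 = servings of sweet potato, x2 = servings of whole milk, x3 = servings of almonds, x4 = servings of kale.
Minimise 0.97x1 + 0.48x2 + 0.92x3 + 1.04x4 subject to:
  49x1 + 292x2 + 91x3 + 86x4 ≥ 549   (calcium)
  10x1 + 13x2 + 1x3 + 1x4 ≤ 19   (sugar)
  2x1 + 8x2 + 7x3 + 3x4 ≥ 13   (protein)
  x1, x2, x3, x4 ≥ 0.
The cheapest feasible vertex uses only whole milk, almonds; sweet potato, kale are not used. There the calcium and sugar constraints are tight.
That vertex is x2 = 1.324, x3 = 1.783.
Objective = 0.48·1.324 + 0.92·1.783 = 2.2759.

€2.28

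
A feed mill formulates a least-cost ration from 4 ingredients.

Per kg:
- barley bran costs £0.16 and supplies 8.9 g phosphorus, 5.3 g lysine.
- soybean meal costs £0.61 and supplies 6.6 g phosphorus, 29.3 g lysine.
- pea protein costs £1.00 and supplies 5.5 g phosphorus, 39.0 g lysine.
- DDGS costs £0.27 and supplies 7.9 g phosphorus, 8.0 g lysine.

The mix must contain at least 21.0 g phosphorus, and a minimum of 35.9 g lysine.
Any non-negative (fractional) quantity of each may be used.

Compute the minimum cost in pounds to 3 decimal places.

£0.831

Treat it as an LP. Let x1 = kg of barley bran, x2 = kg of soybean meal, x3 = kg of pea protein, x4 = kg of DDGS.
Minimize 0.16x1 + 0.61x2 + 1x3 + 0.27x4 s.t.:
  8.9x1 + 6.6x2 + 5.5x3 + 7.9x4 ≥ 21   (phosphorus)
  5.3x1 + 29.3x2 + 39x3 + 8x4 ≥ 35.9   (lysine)
  x1, x2, x3, x4 ≥ 0.
The optimal basis is {barley bran, soybean meal}; pea protein, DDGS drop out. The phosphorus and lysine requirements are met with equality.
So barley bran = 1.676 kg, soybean meal = 0.9221 kg.
Objective = 0.16·1.676 + 0.61·0.9221 = 0.83064.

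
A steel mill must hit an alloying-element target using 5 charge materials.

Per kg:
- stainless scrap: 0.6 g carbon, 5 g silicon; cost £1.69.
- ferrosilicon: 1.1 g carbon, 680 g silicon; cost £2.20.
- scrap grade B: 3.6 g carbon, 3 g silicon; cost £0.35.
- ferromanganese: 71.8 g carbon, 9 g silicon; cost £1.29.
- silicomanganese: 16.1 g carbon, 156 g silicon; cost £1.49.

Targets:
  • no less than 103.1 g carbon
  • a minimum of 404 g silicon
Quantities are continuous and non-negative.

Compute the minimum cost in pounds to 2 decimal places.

£3.11

Treat it as an LP. Let x1 = kg of stainless scrap, x2 = kg of ferrosilicon, x3 = kg of scrap grade B, x4 = kg of ferromanganese, x5 = kg of silicomanganese.
min 1.69x1 + 2.2x2 + 0.35x3 + 1.29x4 + 1.49x5 s.t.:
  0.6x1 + 1.1x2 + 3.6x3 + 71.8x4 + 16.1x5 ≥ 103.1   (carbon)
  5x1 + 680x2 + 3x3 + 9x4 + 156x5 ≥ 404   (silicon)
  x1, x2, x3, x4, x5 ≥ 0.
At the optimum only ferrosilicon, ferromanganese are positive (stainless scrap, scrap grade B, silicomanganese = 0). There the carbon and silicon constraints are tight.
Optimal quantities: ferrosilicon = 0.5752 kg, ferromanganese = 1.427 kg.
Objective = 2.2·0.5752 + 1.29·1.427 = 3.1063.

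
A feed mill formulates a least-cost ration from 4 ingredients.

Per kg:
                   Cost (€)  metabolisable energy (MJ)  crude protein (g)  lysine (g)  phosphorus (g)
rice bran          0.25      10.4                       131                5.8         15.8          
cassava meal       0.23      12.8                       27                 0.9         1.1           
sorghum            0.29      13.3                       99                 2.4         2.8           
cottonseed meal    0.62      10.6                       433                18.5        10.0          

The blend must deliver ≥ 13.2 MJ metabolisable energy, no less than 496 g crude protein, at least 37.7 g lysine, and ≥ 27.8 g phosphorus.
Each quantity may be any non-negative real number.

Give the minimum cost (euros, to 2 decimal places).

Let x1 = kg of rice bran, x2 = kg of cassava meal, x3 = kg of sorghum, x4 = kg of cottonseed meal.
Minimise 0.25x1 + 0.23x2 + 0.29x3 + 0.62x4 s.t.:
  10.4x1 + 12.8x2 + 13.3x3 + 10.6x4 ≥ 13.2   (metabolisable energy)
  131x1 + 27x2 + 99x3 + 433x4 ≥ 496   (crude protein)
  5.8x1 + 0.9x2 + 2.4x3 + 18.5x4 ≥ 37.7   (lysine)
  15.8x1 + 1.1x2 + 2.8x3 + 10x4 ≥ 27.8   (phosphorus)
  x1, x2, x3, x4 ≥ 0.
The cheapest feasible vertex uses only rice bran, cottonseed meal; cassava meal, sorghum are not used. The lysine and phosphorus requirements are met with equality.
Optimal quantities: rice bran = 0.586 kg, cottonseed meal = 1.854 kg.
Cost = 0.25·0.586 + 0.62·1.854 = 1.2960.

€1.30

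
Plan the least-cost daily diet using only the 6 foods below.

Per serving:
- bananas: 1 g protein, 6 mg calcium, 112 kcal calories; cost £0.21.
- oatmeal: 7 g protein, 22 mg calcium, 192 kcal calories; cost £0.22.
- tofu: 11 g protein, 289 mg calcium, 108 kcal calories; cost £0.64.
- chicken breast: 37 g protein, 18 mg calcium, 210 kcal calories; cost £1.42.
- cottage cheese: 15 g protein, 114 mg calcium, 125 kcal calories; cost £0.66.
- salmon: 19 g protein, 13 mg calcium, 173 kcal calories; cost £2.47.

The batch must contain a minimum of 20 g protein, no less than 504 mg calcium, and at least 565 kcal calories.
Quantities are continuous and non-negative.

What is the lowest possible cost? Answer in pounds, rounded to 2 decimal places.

Let x1 = servings of bananas, x2 = servings of oatmeal, x3 = servings of tofu, x4 = servings of chicken breast, x5 = servings of cottage cheese, x6 = servings of salmon.
min 0.21x1 + 0.22x2 + 0.64x3 + 1.42x4 + 0.66x5 + 2.47x6 subject to:
  1x1 + 7x2 + 11x3 + 37x4 + 15x5 + 19x6 ≥ 20   (protein)
  6x1 + 22x2 + 289x3 + 18x4 + 114x5 + 13x6 ≥ 504   (calcium)
  112x1 + 192x2 + 108x3 + 210x4 + 125x5 + 173x6 ≥ 565   (calories)
  x1, x2, x3, x4, x5, x6 ≥ 0.
At the optimum only oatmeal, tofu are positive (bananas, chicken breast, cottage cheese, salmon = 0). Binding constraints: calcium and calories.
Optimal quantities: oatmeal = 2.049 servings, tofu = 1.588 servings.
Total cost: 0.22·2.049 + 0.64·1.588 = 1.4671.

£1.47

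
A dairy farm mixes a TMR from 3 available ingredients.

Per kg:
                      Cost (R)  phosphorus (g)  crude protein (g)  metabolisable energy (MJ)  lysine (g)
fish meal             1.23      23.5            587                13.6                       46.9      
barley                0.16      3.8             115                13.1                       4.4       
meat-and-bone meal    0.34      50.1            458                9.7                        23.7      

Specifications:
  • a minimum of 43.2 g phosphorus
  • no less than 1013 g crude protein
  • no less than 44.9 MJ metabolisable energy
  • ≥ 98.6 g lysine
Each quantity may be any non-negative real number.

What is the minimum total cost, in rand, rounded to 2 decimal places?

R1.45

Let x1 = kg of fish meal, x2 = kg of barley, x3 = kg of meat-and-bone meal.
Minimise 1.23x1 + 0.16x2 + 0.34x3 subject to:
  23.5x1 + 3.8x2 + 50.1x3 ≥ 43.2   (phosphorus)
  587x1 + 115x2 + 458x3 ≥ 1013   (crude protein)
  13.6x1 + 13.1x2 + 9.7x3 ≥ 44.9   (metabolisable energy)
  46.9x1 + 4.4x2 + 23.7x3 ≥ 98.6   (lysine)
  x1, x2, x3 ≥ 0.
The minimum-cost mix takes nothing from fish meal — only barley, meat-and-bone meal. The metabolisable energy and lysine requirements are met with equality.
That vertex is x2 = 0.4022, x3 = 4.086.
Total cost: 0.16·0.4022 + 0.34·4.086 = 1.4536.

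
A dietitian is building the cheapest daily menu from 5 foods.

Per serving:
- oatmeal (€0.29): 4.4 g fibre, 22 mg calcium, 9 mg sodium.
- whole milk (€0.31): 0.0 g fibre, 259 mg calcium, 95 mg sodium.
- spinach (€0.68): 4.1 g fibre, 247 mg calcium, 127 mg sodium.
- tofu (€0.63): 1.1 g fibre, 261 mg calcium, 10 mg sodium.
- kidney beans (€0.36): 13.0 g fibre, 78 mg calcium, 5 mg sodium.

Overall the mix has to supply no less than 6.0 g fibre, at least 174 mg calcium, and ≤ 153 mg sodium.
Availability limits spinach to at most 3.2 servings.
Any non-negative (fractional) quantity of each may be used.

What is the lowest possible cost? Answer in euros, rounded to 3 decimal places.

This is a linear program. Let x1 = servings of oatmeal, x2 = servings of whole milk, x3 = servings of spinach, x4 = servings of tofu, x5 = servings of kidney beans.
Minimise 0.29x1 + 0.31x2 + 0.68x3 + 0.63x4 + 0.36x5 with:
  4.4x1 + 4.1x3 + 1.1x4 + 13x5 ≥ 6   (fibre)
  22x1 + 259x2 + 247x3 + 261x4 + 78x5 ≥ 174   (calcium)
  9x1 + 95x2 + 127x3 + 10x4 + 5x5 ≤ 153   (sodium)
  x3 ≤ 3.2
  x1, x2, x3, x4, x5 ≥ 0.
The minimum-cost mix takes nothing from oatmeal, spinach, tofu — only whole milk, kidney beans. Binding constraints: fibre and calcium.
That vertex is x2 = 0.5328, x5 = 0.4615.
Hence cost = 0.31·0.5328 + 0.36·0.4615 = €0.33131.

€0.331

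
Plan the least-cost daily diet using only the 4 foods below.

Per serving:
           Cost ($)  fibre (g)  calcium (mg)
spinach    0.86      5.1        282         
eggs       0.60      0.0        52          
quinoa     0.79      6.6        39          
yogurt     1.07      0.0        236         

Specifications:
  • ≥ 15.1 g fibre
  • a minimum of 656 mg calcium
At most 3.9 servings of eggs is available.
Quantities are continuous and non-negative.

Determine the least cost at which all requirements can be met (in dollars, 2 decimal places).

Let x1 = servings of spinach, x2 = servings of eggs, x3 = servings of quinoa, x4 = servings of yogurt.
min 0.86x1 + 0.6x2 + 0.79x3 + 1.07x4 with:
  5.1x1 + 6.6x3 ≥ 15.1   (fibre)
  282x1 + 52x2 + 39x3 + 236x4 ≥ 656   (calcium)
  x2 ≤ 3.9
  x1, x2, x3, x4 ≥ 0.
The optimal basis is {spinach, quinoa}; eggs, yogurt drop out. There the fibre and calcium constraints are tight.
That vertex is x1 = 2.25, x3 = 0.549.
Hence cost = 0.86·2.25 + 0.79·0.549 = $2.3687.

$2.37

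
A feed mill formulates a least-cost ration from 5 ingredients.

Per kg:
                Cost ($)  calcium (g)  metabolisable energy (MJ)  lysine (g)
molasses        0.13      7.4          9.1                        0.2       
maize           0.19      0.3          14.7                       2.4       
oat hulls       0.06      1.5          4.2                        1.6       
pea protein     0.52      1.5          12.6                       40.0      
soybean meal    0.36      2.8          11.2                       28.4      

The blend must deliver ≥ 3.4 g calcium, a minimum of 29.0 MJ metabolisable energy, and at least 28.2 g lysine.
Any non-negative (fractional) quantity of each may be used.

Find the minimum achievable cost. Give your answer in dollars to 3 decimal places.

$0.556

This is a linear program. Let x1 = kg of molasses, x2 = kg of maize, x3 = kg of oat hulls, x4 = kg of pea protein, x5 = kg of soybean meal.
min 0.13x1 + 0.19x2 + 0.06x3 + 0.52x4 + 0.36x5 s.t.:
  7.4x1 + 0.3x2 + 1.5x3 + 1.5x4 + 2.8x5 ≥ 3.4   (calcium)
  9.1x1 + 14.7x2 + 4.2x3 + 12.6x4 + 11.2x5 ≥ 29   (metabolisable energy)
  0.2x1 + 2.4x2 + 1.6x3 + 40x4 + 28.4x5 ≥ 28.2   (lysine)
  x1, x2, x3, x4, x5 ≥ 0.
At the optimum only oat hulls, soybean meal are positive (molasses, maize, pea protein = 0). The metabolisable energy and lysine requirements are met with equality.
Solving gives x3 = 5.009, x5 = 0.7107.
Cost = 0.06·5.009 + 0.36·0.7107 = 0.55639.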